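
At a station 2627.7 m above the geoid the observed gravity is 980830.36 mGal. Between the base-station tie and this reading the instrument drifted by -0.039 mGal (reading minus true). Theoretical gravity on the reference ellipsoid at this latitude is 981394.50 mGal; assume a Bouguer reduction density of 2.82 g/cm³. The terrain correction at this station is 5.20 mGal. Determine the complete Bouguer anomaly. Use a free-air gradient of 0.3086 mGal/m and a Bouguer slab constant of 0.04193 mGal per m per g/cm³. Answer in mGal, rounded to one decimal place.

Drift-corrected reading = 980830.36 − (-0.039) = 980830.399 mGal
Free-air correction = 0.3086 × 2627.7 = 810.91 mGal
Free-air anomaly = 980830.399 − 981394.50 + (810.91) = 246.809 mGal
Bouguer slab correction = 0.04193 × 2.82 × 2627.7 = 310.71 mGal
Simple Bouguer anomaly = 246.809 − (310.71) = -63.901 mGal
Complete Bouguer anomaly = -63.901 + 5.20 = -58.701 mGal

-58.7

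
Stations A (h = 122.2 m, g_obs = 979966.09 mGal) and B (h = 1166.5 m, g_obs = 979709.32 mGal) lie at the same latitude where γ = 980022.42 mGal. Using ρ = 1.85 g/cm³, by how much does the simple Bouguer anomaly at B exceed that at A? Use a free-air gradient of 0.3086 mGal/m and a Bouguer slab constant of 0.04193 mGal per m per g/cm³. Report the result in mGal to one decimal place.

Δg_SB(A) = 979966.09 − 980022.42 + 0.3086×122.2 − 0.04193×1.85×122.2 = -28.10 mGal
Δg_SB(B) = 979709.32 − 980022.42 + 0.3086×1166.5 − 0.04193×1.85×1166.5 = -43.60 mGal
Difference = -43.60 − (-28.10) = -15.50 mGal

-15.5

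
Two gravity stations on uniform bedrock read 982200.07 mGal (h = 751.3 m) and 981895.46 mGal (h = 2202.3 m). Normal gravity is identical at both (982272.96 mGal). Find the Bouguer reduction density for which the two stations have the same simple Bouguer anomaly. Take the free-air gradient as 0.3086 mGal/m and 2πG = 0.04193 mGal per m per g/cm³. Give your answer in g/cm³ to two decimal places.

Δg_obs = 981895.46 − 982200.07 = -304.61 mGal over Δh = 2202.3 − 751.3 = 1451.0 m
Equal Bouguer anomalies ⇒ Δg_obs + (0.3086 − 0.04193ρ)·Δh = 0
0.3086 − 0.04193ρ = −Δg_obs/Δh = 0.20993
ρ = (0.3086 − 0.20993) / 0.04193 = 2.35 g/cm³

2.35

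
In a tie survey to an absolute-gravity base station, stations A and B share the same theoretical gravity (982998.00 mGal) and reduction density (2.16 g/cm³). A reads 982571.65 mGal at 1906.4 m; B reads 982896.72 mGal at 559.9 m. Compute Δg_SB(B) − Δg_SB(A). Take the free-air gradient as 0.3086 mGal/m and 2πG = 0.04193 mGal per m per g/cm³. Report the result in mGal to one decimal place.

Δg_SB(A) = 982571.65 − 982998.00 + 0.3086×1906.4 − 0.04193×2.16×1906.4 = -10.70 mGal
Δg_SB(B) = 982896.72 − 982998.00 + 0.3086×559.9 − 0.04193×2.16×559.9 = 20.80 mGal
Difference = 20.80 − (-10.70) = 31.50 mGal

31.5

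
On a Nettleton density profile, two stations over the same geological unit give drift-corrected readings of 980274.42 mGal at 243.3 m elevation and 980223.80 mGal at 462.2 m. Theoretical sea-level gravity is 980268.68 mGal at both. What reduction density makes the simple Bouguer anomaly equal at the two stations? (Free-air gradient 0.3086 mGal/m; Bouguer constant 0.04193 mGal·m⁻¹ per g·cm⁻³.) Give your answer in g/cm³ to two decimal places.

Δg_obs = 980223.80 − 980274.42 = -50.62 mGal over Δh = 462.2 − 243.3 = 218.9 m
Equal Bouguer anomalies ⇒ Δg_obs + (0.3086 − 0.04193ρ)·Δh = 0
0.3086 − 0.04193ρ = −Δg_obs/Δh = 0.23125
ρ = (0.3086 − 0.23125) / 0.04193 = 1.84 g/cm³

1.84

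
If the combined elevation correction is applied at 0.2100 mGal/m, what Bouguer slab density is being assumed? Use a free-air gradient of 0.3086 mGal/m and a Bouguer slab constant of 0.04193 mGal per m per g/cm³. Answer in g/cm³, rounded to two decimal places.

2.35

0.2100 = 0.3086 − 0.04193 × ρ
ρ = (0.3086 − 0.2100) / 0.04193 = 2.35 g/cm³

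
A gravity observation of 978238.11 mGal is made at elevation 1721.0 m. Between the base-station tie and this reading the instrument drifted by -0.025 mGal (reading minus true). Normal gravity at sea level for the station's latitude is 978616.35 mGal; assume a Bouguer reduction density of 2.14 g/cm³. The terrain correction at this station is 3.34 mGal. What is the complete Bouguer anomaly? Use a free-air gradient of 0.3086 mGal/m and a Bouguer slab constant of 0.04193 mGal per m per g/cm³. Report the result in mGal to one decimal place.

Drift-corrected reading = 978238.11 − (-0.025) = 978238.135 mGal
Free-air correction = 0.3086 × 1721.0 = 531.10 mGal
Free-air anomaly = 978238.135 − 978616.35 + (531.10) = 152.885 mGal
Bouguer slab correction = 0.04193 × 2.14 × 1721.0 = 154.43 mGal
Simple Bouguer anomaly = 152.885 − (154.43) = -1.545 mGal
Complete Bouguer anomaly = -1.545 + 3.34 = 1.795 mGal

1.8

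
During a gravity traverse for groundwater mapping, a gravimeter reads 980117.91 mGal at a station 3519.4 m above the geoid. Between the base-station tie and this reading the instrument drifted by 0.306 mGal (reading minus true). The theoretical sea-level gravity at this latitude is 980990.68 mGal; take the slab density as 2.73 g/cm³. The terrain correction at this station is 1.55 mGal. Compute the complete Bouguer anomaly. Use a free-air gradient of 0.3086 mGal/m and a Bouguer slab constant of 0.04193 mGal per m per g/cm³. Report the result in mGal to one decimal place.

Drift-corrected reading = 980117.91 − (0.306) = 980117.604 mGal
Free-air correction = 0.3086 × 3519.4 = 1086.09 mGal
Free-air anomaly = 980117.604 − 980990.68 + (1086.09) = 213.014 mGal
Bouguer slab correction = 0.04193 × 2.73 × 3519.4 = 402.86 mGal
Simple Bouguer anomaly = 213.014 − (402.86) = -189.846 mGal
Complete Bouguer anomaly = -189.846 + 1.55 = -188.296 mGal

-188.3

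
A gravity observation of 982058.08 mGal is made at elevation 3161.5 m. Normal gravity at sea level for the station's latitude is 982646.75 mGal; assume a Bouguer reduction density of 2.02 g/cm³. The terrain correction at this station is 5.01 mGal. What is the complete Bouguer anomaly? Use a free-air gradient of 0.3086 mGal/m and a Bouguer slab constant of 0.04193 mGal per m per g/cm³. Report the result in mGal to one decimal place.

124.2

Free-air correction = 0.3086 × 3161.5 = 975.64 mGal
Free-air anomaly = 982058.08 − 982646.75 + (975.64) = 386.97 mGal
Bouguer slab correction = 0.04193 × 2.02 × 3161.5 = 267.77 mGal
Simple Bouguer anomaly = 386.97 − (267.77) = 119.20 mGal
Complete Bouguer anomaly = 119.20 + 5.01 = 124.21 mGal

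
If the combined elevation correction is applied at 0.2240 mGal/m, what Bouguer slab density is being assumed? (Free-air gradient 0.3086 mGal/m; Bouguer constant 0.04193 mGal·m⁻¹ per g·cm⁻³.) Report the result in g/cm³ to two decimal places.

0.2240 = 0.3086 − 0.04193 × ρ
ρ = (0.3086 − 0.2240) / 0.04193 = 2.02 g/cm³

2.02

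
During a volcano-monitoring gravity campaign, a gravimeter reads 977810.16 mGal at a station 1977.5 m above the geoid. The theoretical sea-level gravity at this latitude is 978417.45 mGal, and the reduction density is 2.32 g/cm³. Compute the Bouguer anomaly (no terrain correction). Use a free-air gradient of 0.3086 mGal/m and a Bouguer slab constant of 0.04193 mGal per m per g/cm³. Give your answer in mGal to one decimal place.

-189.4

Free-air correction = 0.3086 × 1977.5 = 610.26 mGal
Free-air anomaly = 977810.16 − 978417.45 + (610.26) = 2.97 mGal
Bouguer slab correction = 0.04193 × 2.32 × 1977.5 = 192.37 mGal
Simple Bouguer anomaly = 2.97 − (192.37) = -189.40 mGal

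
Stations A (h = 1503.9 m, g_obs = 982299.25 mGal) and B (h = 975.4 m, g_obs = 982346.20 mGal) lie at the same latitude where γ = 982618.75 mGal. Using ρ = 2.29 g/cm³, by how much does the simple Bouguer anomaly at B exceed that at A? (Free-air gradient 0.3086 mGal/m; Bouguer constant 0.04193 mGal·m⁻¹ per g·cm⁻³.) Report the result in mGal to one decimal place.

-65.4

Δg_SB(A) = 982299.25 − 982618.75 + 0.3086×1503.9 − 0.04193×2.29×1503.9 = 0.20 mGal
Δg_SB(B) = 982346.20 − 982618.75 + 0.3086×975.4 − 0.04193×2.29×975.4 = -65.20 mGal
Difference = -65.20 − (0.20) = -65.40 mGal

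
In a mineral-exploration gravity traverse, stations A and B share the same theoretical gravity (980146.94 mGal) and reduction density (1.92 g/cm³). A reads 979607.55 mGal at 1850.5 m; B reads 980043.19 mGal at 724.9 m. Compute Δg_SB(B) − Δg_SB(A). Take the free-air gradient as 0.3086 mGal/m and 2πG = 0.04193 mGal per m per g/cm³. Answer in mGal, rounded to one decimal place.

Δg_SB(A) = 979607.55 − 980146.94 + 0.3086×1850.5 − 0.04193×1.92×1850.5 = -117.30 mGal
Δg_SB(B) = 980043.19 − 980146.94 + 0.3086×724.9 − 0.04193×1.92×724.9 = 61.60 mGal
Difference = 61.60 − (-117.30) = 178.90 mGal

178.9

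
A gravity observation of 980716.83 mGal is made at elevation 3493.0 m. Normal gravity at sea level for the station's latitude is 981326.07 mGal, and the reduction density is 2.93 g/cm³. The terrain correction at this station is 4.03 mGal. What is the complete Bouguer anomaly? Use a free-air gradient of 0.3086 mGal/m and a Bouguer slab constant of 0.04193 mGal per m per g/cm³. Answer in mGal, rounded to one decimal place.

43.6

Free-air correction = 0.3086 × 3493.0 = 1077.94 mGal
Free-air anomaly = 980716.83 − 981326.07 + (1077.94) = 468.70 mGal
Bouguer slab correction = 0.04193 × 2.93 × 3493.0 = 429.13 mGal
Simple Bouguer anomaly = 468.70 − (429.13) = 39.57 mGal
Complete Bouguer anomaly = 39.57 + 4.03 = 43.60 mGal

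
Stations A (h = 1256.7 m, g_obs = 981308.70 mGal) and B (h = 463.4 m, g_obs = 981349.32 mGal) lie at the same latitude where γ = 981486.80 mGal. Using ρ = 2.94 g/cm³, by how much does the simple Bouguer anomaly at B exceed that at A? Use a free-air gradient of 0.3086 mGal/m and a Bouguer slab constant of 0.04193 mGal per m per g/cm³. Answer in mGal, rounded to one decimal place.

-106.4

Δg_SB(A) = 981308.70 − 981486.80 + 0.3086×1256.7 − 0.04193×2.94×1256.7 = 54.80 mGal
Δg_SB(B) = 981349.32 − 981486.80 + 0.3086×463.4 − 0.04193×2.94×463.4 = -51.60 mGal
Difference = -51.60 − (54.80) = -106.40 mGal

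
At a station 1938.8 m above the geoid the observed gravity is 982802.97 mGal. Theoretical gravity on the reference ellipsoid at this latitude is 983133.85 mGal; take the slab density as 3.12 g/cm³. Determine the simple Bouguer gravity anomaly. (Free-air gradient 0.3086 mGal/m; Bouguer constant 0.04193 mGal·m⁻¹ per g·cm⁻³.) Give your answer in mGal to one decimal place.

13.8

Free-air correction = 0.3086 × 1938.8 = 598.31 mGal
Free-air anomaly = 982802.97 − 983133.85 + (598.31) = 267.43 mGal
Bouguer slab correction = 0.04193 × 3.12 × 1938.8 = 253.64 mGal
Simple Bouguer anomaly = 267.43 − (253.64) = 13.79 mGal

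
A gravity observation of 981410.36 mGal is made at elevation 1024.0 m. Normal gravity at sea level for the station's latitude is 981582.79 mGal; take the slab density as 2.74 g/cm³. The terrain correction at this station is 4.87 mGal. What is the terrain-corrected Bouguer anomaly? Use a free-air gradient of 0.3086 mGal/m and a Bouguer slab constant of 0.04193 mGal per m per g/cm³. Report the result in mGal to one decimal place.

Free-air correction = 0.3086 × 1024.0 = 316.01 mGal
Free-air anomaly = 981410.36 − 981582.79 + (316.01) = 143.58 mGal
Bouguer slab correction = 0.04193 × 2.74 × 1024.0 = 117.65 mGal
Simple Bouguer anomaly = 143.58 − (117.65) = 25.93 mGal
Complete Bouguer anomaly = 25.93 + 4.87 = 30.80 mGal

30.8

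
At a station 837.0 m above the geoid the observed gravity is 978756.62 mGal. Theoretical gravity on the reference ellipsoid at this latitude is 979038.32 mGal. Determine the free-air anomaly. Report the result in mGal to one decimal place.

Free-air correction = 0.3086 × 837.0 = 258.30 mGal
Free-air anomaly = 978756.62 − 979038.32 + (258.30) = -23.40 mGal

-23.4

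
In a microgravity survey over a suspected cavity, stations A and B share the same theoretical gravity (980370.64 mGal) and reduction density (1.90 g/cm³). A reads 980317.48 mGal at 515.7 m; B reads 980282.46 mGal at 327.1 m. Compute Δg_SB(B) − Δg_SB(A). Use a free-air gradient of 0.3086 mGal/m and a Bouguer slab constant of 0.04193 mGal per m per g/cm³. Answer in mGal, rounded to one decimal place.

Δg_SB(A) = 980317.48 − 980370.64 + 0.3086×515.7 − 0.04193×1.90×515.7 = 64.90 mGal
Δg_SB(B) = 980282.46 − 980370.64 + 0.3086×327.1 − 0.04193×1.90×327.1 = -13.30 mGal
Difference = -13.30 − (64.90) = -78.20 mGal

-78.2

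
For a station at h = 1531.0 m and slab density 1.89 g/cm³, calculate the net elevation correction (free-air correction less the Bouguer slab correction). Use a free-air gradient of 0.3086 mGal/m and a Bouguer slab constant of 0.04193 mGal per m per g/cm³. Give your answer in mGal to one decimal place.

Combined gradient = 0.3086 − 0.04193 × 1.89 = 0.2293523 mGal/m
Combined elevation correction = 0.2293523 × 1531.0 = 351.1 mGal

351.1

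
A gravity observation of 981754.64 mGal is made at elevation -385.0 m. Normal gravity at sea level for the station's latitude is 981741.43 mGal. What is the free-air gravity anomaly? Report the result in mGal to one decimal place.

-105.6

Free-air correction = 0.3086 × -385.0 = -118.81 mGal
Free-air anomaly = 981754.64 − 981741.43 + (-118.81) = -105.60 mGal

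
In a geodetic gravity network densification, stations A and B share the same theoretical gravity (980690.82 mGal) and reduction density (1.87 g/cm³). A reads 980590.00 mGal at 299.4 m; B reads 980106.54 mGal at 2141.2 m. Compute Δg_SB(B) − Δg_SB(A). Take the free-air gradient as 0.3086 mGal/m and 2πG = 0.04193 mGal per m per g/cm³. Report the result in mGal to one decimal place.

Δg_SB(A) = 980590.00 − 980690.82 + 0.3086×299.4 − 0.04193×1.87×299.4 = -31.90 mGal
Δg_SB(B) = 980106.54 − 980690.82 + 0.3086×2141.2 − 0.04193×1.87×2141.2 = -91.40 mGal
Difference = -91.40 − (-31.90) = -59.50 mGal

-59.5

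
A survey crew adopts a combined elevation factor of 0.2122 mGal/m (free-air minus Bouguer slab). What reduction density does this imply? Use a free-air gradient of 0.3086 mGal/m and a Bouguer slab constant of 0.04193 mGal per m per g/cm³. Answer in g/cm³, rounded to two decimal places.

0.2122 = 0.3086 − 0.04193 × ρ
ρ = (0.3086 − 0.2122) / 0.04193 = 2.30 g/cm³

2.30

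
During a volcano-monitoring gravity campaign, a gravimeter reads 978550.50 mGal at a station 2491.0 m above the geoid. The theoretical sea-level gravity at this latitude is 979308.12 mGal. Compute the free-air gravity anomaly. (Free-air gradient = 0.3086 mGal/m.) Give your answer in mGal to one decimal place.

11.1

Free-air correction = 0.3086 × 2491.0 = 768.72 mGal
Free-air anomaly = 978550.50 − 979308.12 + (768.72) = 11.10 mGal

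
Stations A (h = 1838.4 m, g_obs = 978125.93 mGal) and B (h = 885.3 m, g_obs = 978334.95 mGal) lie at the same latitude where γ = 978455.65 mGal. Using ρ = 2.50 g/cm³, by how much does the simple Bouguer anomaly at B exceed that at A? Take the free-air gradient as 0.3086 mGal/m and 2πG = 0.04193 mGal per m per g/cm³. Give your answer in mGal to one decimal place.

14.8

Δg_SB(A) = 978125.93 − 978455.65 + 0.3086×1838.4 − 0.04193×2.50×1838.4 = 44.90 mGal
Δg_SB(B) = 978334.95 − 978455.65 + 0.3086×885.3 − 0.04193×2.50×885.3 = 59.70 mGal
Difference = 59.70 − (44.90) = 14.80 mGal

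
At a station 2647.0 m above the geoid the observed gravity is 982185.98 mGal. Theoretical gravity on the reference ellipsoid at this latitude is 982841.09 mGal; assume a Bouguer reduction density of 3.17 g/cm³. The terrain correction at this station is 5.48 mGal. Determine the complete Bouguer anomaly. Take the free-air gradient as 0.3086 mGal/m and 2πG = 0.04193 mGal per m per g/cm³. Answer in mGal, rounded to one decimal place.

-184.6

Free-air correction = 0.3086 × 2647.0 = 816.86 mGal
Free-air anomaly = 982185.98 − 982841.09 + (816.86) = 161.75 mGal
Bouguer slab correction = 0.04193 × 3.17 × 2647.0 = 351.83 mGal
Simple Bouguer anomaly = 161.75 − (351.83) = -190.08 mGal
Complete Bouguer anomaly = -190.08 + 5.48 = -184.60 mGal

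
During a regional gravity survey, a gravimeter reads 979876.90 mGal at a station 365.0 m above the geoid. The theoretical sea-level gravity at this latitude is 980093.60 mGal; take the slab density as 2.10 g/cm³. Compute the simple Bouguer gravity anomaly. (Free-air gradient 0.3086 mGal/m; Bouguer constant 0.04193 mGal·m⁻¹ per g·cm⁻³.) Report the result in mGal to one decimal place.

Free-air correction = 0.3086 × 365.0 = 112.64 mGal
Free-air anomaly = 979876.90 − 980093.60 + (112.64) = -104.06 mGal
Bouguer slab correction = 0.04193 × 2.10 × 365.0 = 32.14 mGal
Simple Bouguer anomaly = -104.06 − (32.14) = -136.20 mGal

-136.2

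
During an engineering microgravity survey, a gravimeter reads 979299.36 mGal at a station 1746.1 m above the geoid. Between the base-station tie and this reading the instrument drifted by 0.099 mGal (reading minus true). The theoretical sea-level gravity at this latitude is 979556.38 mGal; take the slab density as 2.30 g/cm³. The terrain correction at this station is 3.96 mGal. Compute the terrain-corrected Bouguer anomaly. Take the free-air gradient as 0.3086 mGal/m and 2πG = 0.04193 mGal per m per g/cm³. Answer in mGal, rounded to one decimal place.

117.3

Drift-corrected reading = 979299.36 − (0.099) = 979299.261 mGal
Free-air correction = 0.3086 × 1746.1 = 538.85 mGal
Free-air anomaly = 979299.261 − 979556.38 + (538.85) = 281.731 mGal
Bouguer slab correction = 0.04193 × 2.30 × 1746.1 = 168.39 mGal
Simple Bouguer anomaly = 281.731 − (168.39) = 113.341 mGal
Complete Bouguer anomaly = 113.341 + 3.96 = 117.301 mGal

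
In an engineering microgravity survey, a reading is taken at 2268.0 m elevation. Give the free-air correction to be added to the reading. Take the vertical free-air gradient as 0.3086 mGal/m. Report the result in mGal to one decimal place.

699.9

Free-air correction = 0.3086 × 2268.0 = 699.9 mGal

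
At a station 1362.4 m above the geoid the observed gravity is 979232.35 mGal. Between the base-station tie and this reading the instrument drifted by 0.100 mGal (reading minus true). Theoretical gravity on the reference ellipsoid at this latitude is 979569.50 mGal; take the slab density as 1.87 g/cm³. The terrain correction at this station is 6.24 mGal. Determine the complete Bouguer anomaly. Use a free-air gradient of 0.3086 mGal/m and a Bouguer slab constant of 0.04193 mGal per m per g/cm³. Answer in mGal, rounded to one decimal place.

Drift-corrected reading = 979232.35 − (0.100) = 979232.250 mGal
Free-air correction = 0.3086 × 1362.4 = 420.44 mGal
Free-air anomaly = 979232.250 − 979569.50 + (420.44) = 83.190 mGal
Bouguer slab correction = 0.04193 × 1.87 × 1362.4 = 106.82 mGal
Simple Bouguer anomaly = 83.190 − (106.82) = -23.630 mGal
Complete Bouguer anomaly = -23.630 + 6.24 = -17.390 mGal

-17.4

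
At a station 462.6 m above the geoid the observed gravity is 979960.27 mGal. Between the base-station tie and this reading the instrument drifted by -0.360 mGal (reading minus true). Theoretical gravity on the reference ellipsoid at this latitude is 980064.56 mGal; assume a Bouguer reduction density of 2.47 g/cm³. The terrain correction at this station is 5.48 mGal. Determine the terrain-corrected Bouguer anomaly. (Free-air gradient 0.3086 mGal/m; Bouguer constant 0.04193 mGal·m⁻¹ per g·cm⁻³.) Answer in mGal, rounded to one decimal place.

Drift-corrected reading = 979960.27 − (-0.360) = 979960.630 mGal
Free-air correction = 0.3086 × 462.6 = 142.76 mGal
Free-air anomaly = 979960.630 − 980064.56 + (142.76) = 38.830 mGal
Bouguer slab correction = 0.04193 × 2.47 × 462.6 = 47.91 mGal
Simple Bouguer anomaly = 38.830 − (47.91) = -9.080 mGal
Complete Bouguer anomaly = -9.080 + 5.48 = -3.600 mGal

-3.6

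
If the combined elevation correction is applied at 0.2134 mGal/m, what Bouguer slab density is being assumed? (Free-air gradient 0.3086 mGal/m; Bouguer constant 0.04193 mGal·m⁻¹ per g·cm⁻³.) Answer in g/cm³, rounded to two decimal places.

2.27

0.2134 = 0.3086 − 0.04193 × ρ
ρ = (0.3086 − 0.2134) / 0.04193 = 2.27 g/cm³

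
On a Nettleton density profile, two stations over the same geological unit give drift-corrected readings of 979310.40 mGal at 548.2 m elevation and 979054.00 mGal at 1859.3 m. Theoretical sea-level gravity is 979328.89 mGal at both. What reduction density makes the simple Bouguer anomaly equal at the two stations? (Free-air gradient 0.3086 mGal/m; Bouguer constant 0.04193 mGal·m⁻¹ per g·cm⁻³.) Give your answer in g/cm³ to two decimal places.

Δg_obs = 979054.00 − 979310.40 = -256.40 mGal over Δh = 1859.3 − 548.2 = 1311.1 m
Equal Bouguer anomalies ⇒ Δg_obs + (0.3086 − 0.04193ρ)·Δh = 0
0.3086 − 0.04193ρ = −Δg_obs/Δh = 0.19556
ρ = (0.3086 − 0.19556) / 0.04193 = 2.70 g/cm³

2.70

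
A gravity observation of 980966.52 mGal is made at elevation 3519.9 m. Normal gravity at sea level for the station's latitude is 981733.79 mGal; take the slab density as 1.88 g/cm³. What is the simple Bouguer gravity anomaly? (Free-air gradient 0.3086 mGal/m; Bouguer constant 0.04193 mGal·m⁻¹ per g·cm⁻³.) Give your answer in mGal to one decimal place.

41.5

Free-air correction = 0.3086 × 3519.9 = 1086.24 mGal
Free-air anomaly = 980966.52 − 981733.79 + (1086.24) = 318.97 mGal
Bouguer slab correction = 0.04193 × 1.88 × 3519.9 = 277.47 mGal
Simple Bouguer anomaly = 318.97 − (277.47) = 41.50 mGal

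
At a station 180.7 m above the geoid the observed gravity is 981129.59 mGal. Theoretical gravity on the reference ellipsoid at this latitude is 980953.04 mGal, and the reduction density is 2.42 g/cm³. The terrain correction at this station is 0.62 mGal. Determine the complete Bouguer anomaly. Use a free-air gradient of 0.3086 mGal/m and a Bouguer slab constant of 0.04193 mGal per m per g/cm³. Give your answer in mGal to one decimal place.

214.6

Free-air correction = 0.3086 × 180.7 = 55.76 mGal
Free-air anomaly = 981129.59 − 980953.04 + (55.76) = 232.31 mGal
Bouguer slab correction = 0.04193 × 2.42 × 180.7 = 18.34 mGal
Simple Bouguer anomaly = 232.31 − (18.34) = 213.97 mGal
Complete Bouguer anomaly = 213.97 + 0.62 = 214.59 mGal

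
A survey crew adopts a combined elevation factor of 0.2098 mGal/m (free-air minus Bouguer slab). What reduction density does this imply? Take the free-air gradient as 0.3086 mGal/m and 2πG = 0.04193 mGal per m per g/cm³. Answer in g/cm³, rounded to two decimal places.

2.36

0.2098 = 0.3086 − 0.04193 × ρ
ρ = (0.3086 − 0.2098) / 0.04193 = 2.36 g/cm³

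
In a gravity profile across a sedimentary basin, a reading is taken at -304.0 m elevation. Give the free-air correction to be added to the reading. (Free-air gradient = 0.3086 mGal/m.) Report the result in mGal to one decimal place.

-93.8

Free-air correction = 0.3086 × -304.0 = -93.8 mGal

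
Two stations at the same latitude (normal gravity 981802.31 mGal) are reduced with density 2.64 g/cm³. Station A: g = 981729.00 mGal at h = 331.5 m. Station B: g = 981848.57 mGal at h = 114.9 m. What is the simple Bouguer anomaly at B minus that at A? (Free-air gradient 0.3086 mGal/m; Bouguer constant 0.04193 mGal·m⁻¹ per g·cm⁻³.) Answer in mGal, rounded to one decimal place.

76.7

Δg_SB(A) = 981729.00 − 981802.31 + 0.3086×331.5 − 0.04193×2.64×331.5 = -7.70 mGal
Δg_SB(B) = 981848.57 − 981802.31 + 0.3086×114.9 − 0.04193×2.64×114.9 = 69.00 mGal
Difference = 69.00 − (-7.70) = 76.70 mGal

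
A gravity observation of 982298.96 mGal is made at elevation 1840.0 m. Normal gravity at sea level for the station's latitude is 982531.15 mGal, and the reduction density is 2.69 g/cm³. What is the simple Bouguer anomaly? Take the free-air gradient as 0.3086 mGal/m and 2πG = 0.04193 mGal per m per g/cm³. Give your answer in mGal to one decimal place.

Free-air correction = 0.3086 × 1840.0 = 567.82 mGal
Free-air anomaly = 982298.96 − 982531.15 + (567.82) = 335.63 mGal
Bouguer slab correction = 0.04193 × 2.69 × 1840.0 = 207.54 mGal
Simple Bouguer anomaly = 335.63 − (207.54) = 128.09 mGal

128.1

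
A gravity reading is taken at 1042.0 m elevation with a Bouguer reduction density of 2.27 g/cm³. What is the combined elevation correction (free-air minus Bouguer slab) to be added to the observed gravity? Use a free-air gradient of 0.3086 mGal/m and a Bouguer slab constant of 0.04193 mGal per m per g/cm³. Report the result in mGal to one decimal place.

Combined gradient = 0.3086 − 0.04193 × 2.27 = 0.2134189 mGal/m
Combined elevation correction = 0.2134189 × 1042.0 = 222.4 mGal

222.4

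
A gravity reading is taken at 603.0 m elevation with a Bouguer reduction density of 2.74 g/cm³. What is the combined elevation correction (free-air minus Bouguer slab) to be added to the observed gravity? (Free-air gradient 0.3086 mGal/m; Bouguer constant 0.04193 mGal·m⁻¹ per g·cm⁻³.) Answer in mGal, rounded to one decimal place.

116.8

Combined gradient = 0.3086 − 0.04193 × 2.74 = 0.1937118 mGal/m
Combined elevation correction = 0.1937118 × 603.0 = 116.8 mGal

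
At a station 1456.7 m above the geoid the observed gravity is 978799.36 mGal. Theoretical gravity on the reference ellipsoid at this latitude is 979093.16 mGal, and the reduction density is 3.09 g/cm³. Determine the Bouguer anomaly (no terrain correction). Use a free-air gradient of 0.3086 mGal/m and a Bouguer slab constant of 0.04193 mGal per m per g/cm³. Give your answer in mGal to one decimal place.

-33.0

Free-air correction = 0.3086 × 1456.7 = 449.54 mGal
Free-air anomaly = 978799.36 − 979093.16 + (449.54) = 155.74 mGal
Bouguer slab correction = 0.04193 × 3.09 × 1456.7 = 188.74 mGal
Simple Bouguer anomaly = 155.74 − (188.74) = -33.00 mGal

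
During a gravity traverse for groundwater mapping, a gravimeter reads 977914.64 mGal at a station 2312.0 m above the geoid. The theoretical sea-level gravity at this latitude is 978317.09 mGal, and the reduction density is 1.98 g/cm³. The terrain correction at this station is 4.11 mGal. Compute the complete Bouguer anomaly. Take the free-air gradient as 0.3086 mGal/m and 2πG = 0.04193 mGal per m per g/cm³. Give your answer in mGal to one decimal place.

Free-air correction = 0.3086 × 2312.0 = 713.48 mGal
Free-air anomaly = 977914.64 − 978317.09 + (713.48) = 311.03 mGal
Bouguer slab correction = 0.04193 × 1.98 × 2312.0 = 191.95 mGal
Simple Bouguer anomaly = 311.03 − (191.95) = 119.08 mGal
Complete Bouguer anomaly = 119.08 + 4.11 = 123.19 mGal

123.2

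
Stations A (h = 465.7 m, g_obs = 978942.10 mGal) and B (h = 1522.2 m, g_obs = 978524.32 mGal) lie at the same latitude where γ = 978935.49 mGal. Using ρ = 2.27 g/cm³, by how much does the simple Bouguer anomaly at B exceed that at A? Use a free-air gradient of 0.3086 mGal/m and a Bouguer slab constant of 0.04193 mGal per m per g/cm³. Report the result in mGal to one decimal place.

Δg_SB(A) = 978942.10 − 978935.49 + 0.3086×465.7 − 0.04193×2.27×465.7 = 106.00 mGal
Δg_SB(B) = 978524.32 − 978935.49 + 0.3086×1522.2 − 0.04193×2.27×1522.2 = -86.30 mGal
Difference = -86.30 − (106.00) = -192.30 mGal

-192.3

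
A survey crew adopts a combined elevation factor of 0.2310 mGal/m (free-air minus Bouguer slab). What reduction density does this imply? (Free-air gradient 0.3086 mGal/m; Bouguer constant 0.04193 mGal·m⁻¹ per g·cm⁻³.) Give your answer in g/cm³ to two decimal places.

1.85

0.2310 = 0.3086 − 0.04193 × ρ
ρ = (0.3086 − 0.2310) / 0.04193 = 1.85 g/cm³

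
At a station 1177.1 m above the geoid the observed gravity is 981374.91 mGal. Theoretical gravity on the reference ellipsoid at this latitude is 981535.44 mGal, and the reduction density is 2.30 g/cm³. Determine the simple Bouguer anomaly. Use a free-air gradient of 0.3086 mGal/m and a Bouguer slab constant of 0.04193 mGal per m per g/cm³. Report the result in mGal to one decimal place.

89.2

Free-air correction = 0.3086 × 1177.1 = 363.25 mGal
Free-air anomaly = 981374.91 − 981535.44 + (363.25) = 202.72 mGal
Bouguer slab correction = 0.04193 × 2.30 × 1177.1 = 113.52 mGal
Simple Bouguer anomaly = 202.72 − (113.52) = 89.20 mGal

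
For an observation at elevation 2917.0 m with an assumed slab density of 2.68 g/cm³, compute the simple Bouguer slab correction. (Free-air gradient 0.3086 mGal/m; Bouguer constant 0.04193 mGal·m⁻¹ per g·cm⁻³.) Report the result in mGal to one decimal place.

Bouguer slab correction = 0.04193 × 2.68 × 2917.0 = 327.8 mGal

327.8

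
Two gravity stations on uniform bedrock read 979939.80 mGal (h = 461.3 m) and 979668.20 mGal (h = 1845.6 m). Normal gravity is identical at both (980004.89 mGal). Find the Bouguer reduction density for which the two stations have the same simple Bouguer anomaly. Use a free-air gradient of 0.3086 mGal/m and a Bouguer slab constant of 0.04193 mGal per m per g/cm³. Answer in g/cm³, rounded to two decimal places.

Δg_obs = 979668.20 − 979939.80 = -271.60 mGal over Δh = 1845.6 − 461.3 = 1384.3 m
Equal Bouguer anomalies ⇒ Δg_obs + (0.3086 − 0.04193ρ)·Δh = 0
0.3086 − 0.04193ρ = −Δg_obs/Δh = 0.19620
ρ = (0.3086 − 0.19620) / 0.04193 = 2.68 g/cm³

2.68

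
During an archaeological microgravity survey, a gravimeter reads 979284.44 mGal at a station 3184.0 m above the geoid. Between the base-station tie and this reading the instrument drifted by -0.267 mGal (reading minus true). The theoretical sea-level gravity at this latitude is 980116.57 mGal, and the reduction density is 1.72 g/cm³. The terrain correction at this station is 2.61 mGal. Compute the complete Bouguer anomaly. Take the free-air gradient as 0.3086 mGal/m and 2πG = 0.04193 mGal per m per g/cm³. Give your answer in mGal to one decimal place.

-76.3

Drift-corrected reading = 979284.44 − (-0.267) = 979284.707 mGal
Free-air correction = 0.3086 × 3184.0 = 982.58 mGal
Free-air anomaly = 979284.707 − 980116.57 + (982.58) = 150.717 mGal
Bouguer slab correction = 0.04193 × 1.72 × 3184.0 = 229.63 mGal
Simple Bouguer anomaly = 150.717 − (229.63) = -78.913 mGal
Complete Bouguer anomaly = -78.913 + 2.61 = -76.303 mGal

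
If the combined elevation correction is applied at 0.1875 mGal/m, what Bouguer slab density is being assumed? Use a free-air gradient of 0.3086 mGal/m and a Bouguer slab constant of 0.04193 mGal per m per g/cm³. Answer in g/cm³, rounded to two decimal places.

2.89

0.1875 = 0.3086 − 0.04193 × ρ
ρ = (0.3086 − 0.1875) / 0.04193 = 2.89 g/cm³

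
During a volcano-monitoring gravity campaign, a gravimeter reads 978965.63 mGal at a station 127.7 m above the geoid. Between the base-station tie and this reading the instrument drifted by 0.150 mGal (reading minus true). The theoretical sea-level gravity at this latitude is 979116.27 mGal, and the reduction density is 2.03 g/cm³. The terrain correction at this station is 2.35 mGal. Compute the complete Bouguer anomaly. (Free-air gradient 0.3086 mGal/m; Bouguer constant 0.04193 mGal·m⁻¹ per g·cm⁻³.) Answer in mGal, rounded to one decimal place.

-119.9

Drift-corrected reading = 978965.63 − (0.150) = 978965.480 mGal
Free-air correction = 0.3086 × 127.7 = 39.41 mGal
Free-air anomaly = 978965.480 − 979116.27 + (39.41) = -111.380 mGal
Bouguer slab correction = 0.04193 × 2.03 × 127.7 = 10.87 mGal
Simple Bouguer anomaly = -111.380 − (10.87) = -122.250 mGal
Complete Bouguer anomaly = -122.250 + 2.35 = -119.900 mGal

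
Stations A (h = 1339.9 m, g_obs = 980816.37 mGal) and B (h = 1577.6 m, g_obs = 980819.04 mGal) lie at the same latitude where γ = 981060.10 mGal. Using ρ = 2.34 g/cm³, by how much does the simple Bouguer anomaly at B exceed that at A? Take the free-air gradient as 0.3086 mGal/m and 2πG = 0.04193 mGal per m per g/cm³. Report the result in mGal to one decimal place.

52.7

Δg_SB(A) = 980816.37 − 981060.10 + 0.3086×1339.9 − 0.04193×2.34×1339.9 = 38.30 mGal
Δg_SB(B) = 980819.04 − 981060.10 + 0.3086×1577.6 − 0.04193×2.34×1577.6 = 91.00 mGal
Difference = 91.00 − (38.30) = 52.70 mGal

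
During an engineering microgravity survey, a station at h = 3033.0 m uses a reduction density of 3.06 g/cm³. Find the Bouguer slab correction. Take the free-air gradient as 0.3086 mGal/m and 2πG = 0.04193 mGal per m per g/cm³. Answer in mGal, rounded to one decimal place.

389.2

Bouguer slab correction = 0.04193 × 3.06 × 3033.0 = 389.2 mGal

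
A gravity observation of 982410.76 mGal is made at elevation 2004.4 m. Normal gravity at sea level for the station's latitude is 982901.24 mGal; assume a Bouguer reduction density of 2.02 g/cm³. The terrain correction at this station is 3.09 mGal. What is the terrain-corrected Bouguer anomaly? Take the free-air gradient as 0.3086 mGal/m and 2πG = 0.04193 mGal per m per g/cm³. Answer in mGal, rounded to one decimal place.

Free-air correction = 0.3086 × 2004.4 = 618.56 mGal
Free-air anomaly = 982410.76 − 982901.24 + (618.56) = 128.08 mGal
Bouguer slab correction = 0.04193 × 2.02 × 2004.4 = 169.77 mGal
Simple Bouguer anomaly = 128.08 − (169.77) = -41.69 mGal
Complete Bouguer anomaly = -41.69 + 3.09 = -38.60 mGal

-38.6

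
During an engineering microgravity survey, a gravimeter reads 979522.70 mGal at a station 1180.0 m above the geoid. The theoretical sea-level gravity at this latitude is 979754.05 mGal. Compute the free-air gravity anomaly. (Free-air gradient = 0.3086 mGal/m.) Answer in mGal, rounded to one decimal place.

132.8

Free-air correction = 0.3086 × 1180.0 = 364.15 mGal
Free-air anomaly = 979522.70 − 979754.05 + (364.15) = 132.80 mGal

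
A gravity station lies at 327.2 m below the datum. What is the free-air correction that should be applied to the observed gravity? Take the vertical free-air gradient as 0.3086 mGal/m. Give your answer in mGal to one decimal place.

-101.0

Free-air correction = 0.3086 × -327.2 = -101.0 mGal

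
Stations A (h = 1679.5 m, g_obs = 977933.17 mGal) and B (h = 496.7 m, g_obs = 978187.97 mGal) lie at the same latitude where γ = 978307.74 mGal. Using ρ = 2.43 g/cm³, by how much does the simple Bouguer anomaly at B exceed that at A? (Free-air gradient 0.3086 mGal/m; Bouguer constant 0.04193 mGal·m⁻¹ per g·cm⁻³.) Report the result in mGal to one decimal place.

Δg_SB(A) = 977933.17 − 978307.74 + 0.3086×1679.5 − 0.04193×2.43×1679.5 = -27.40 mGal
Δg_SB(B) = 978187.97 − 978307.74 + 0.3086×496.7 − 0.04193×2.43×496.7 = -17.10 mGal
Difference = -17.10 − (-27.40) = 10.30 mGal

10.3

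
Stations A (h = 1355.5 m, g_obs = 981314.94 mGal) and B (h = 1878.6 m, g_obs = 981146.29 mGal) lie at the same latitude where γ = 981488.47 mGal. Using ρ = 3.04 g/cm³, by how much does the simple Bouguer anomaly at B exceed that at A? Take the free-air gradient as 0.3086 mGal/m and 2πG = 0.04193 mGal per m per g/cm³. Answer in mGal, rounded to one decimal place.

-73.9

Δg_SB(A) = 981314.94 − 981488.47 + 0.3086×1355.5 − 0.04193×3.04×1355.5 = 72.00 mGal
Δg_SB(B) = 981146.29 − 981488.47 + 0.3086×1878.6 − 0.04193×3.04×1878.6 = -1.90 mGal
Difference = -1.90 − (72.00) = -73.90 mGal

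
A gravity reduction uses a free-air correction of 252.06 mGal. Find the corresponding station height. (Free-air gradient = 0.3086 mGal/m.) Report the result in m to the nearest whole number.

817

h = 252.06 / 0.3086 = 816.79 m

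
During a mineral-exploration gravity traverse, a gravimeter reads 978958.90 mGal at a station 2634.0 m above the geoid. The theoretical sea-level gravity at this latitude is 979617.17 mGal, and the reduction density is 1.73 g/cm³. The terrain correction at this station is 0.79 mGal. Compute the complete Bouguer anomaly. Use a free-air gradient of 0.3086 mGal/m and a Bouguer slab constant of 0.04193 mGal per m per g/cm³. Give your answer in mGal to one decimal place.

Free-air correction = 0.3086 × 2634.0 = 812.85 mGal
Free-air anomaly = 978958.90 − 979617.17 + (812.85) = 154.58 mGal
Bouguer slab correction = 0.04193 × 1.73 × 2634.0 = 191.07 mGal
Simple Bouguer anomaly = 154.58 − (191.07) = -36.49 mGal
Complete Bouguer anomaly = -36.49 + 0.79 = -35.70 mGal

-35.7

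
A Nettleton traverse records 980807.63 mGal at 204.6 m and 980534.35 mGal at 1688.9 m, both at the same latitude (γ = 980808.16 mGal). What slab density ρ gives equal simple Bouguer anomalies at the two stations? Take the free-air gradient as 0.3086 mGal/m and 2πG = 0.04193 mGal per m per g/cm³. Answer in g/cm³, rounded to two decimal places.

2.97

Δg_obs = 980534.35 − 980807.63 = -273.28 mGal over Δh = 1688.9 − 204.6 = 1484.3 m
Equal Bouguer anomalies ⇒ Δg_obs + (0.3086 − 0.04193ρ)·Δh = 0
0.3086 − 0.04193ρ = −Δg_obs/Δh = 0.18411
ρ = (0.3086 − 0.18411) / 0.04193 = 2.97 g/cm³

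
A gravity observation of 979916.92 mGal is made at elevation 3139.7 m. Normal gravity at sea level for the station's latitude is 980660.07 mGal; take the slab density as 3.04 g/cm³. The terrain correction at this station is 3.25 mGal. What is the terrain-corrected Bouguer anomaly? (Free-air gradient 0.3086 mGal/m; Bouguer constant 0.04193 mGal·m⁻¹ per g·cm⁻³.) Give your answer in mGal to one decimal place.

-171.2

Free-air correction = 0.3086 × 3139.7 = 968.91 mGal
Free-air anomaly = 979916.92 − 980660.07 + (968.91) = 225.76 mGal
Bouguer slab correction = 0.04193 × 3.04 × 3139.7 = 400.21 mGal
Simple Bouguer anomaly = 225.76 − (400.21) = -174.45 mGal
Complete Bouguer anomaly = -174.45 + 3.25 = -171.20 mGal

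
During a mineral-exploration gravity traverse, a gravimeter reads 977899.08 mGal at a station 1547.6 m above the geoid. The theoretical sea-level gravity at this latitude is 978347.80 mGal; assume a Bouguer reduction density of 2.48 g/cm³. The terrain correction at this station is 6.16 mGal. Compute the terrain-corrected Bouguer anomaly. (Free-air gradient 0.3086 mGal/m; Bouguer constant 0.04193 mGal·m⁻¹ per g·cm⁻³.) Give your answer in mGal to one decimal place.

-125.9

Free-air correction = 0.3086 × 1547.6 = 477.59 mGal
Free-air anomaly = 977899.08 − 978347.80 + (477.59) = 28.87 mGal
Bouguer slab correction = 0.04193 × 2.48 × 1547.6 = 160.93 mGal
Simple Bouguer anomaly = 28.87 − (160.93) = -132.06 mGal
Complete Bouguer anomaly = -132.06 + 6.16 = -125.90 mGal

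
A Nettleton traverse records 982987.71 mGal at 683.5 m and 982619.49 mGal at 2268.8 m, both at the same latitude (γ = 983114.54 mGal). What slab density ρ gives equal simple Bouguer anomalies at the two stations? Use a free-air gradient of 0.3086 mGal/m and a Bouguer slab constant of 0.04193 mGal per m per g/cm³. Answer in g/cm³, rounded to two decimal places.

Δg_obs = 982619.49 − 982987.71 = -368.22 mGal over Δh = 2268.8 − 683.5 = 1585.3 m
Equal Bouguer anomalies ⇒ Δg_obs + (0.3086 − 0.04193ρ)·Δh = 0
0.3086 − 0.04193ρ = −Δg_obs/Δh = 0.23227
ρ = (0.3086 − 0.23227) / 0.04193 = 1.82 g/cm³

1.82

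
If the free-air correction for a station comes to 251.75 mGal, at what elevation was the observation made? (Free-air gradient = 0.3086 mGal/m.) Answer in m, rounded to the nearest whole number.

h = 251.75 / 0.3086 = 815.78 m

816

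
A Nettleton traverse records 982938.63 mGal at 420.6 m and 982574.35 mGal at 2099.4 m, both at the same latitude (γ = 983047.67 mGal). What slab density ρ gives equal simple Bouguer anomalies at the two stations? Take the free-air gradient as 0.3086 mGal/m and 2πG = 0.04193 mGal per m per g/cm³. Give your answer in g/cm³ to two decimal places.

2.18

Δg_obs = 982574.35 − 982938.63 = -364.28 mGal over Δh = 2099.4 − 420.6 = 1678.8 m
Equal Bouguer anomalies ⇒ Δg_obs + (0.3086 − 0.04193ρ)·Δh = 0
0.3086 − 0.04193ρ = −Δg_obs/Δh = 0.21699
ρ = (0.3086 − 0.21699) / 0.04193 = 2.18 g/cm³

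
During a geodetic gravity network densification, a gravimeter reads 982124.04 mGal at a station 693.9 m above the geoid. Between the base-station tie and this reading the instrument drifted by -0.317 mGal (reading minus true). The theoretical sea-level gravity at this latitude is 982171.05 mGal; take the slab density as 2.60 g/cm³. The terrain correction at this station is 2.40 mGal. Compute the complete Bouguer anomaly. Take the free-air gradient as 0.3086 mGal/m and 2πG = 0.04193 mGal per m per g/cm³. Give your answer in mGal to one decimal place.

Drift-corrected reading = 982124.04 − (-0.317) = 982124.357 mGal
Free-air correction = 0.3086 × 693.9 = 214.14 mGal
Free-air anomaly = 982124.357 − 982171.05 + (214.14) = 167.447 mGal
Bouguer slab correction = 0.04193 × 2.60 × 693.9 = 75.65 mGal
Simple Bouguer anomaly = 167.447 − (75.65) = 91.797 mGal
Complete Bouguer anomaly = 91.797 + 2.40 = 94.197 mGal

94.2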